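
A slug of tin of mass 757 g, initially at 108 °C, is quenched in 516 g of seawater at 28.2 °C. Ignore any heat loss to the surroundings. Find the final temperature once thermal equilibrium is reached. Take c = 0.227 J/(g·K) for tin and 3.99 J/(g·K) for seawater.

Set heat shed by the hot body equal to heat absorbed by the cold body:
757·0.227·(108 − T) = 516·3.99·(T − 28.2)
171.84(108 − T) = 2058.8(T − 28.2)
2230.7 T = 76618  ⇒  T ≈ 34.35 °C

T_f ≈ 34.3 °C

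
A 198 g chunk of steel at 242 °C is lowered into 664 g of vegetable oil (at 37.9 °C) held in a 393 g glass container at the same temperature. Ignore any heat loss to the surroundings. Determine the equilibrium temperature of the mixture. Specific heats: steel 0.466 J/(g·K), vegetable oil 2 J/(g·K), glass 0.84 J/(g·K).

T_f ≈ 48.7 °C

T_f is the heat-capacity-weighted average of the initial temperatures:
T_f = (92.27*242 + 1328*37.9 + 330.12*37.9) / (92.27 + 1328 + 330.12)
    = 85172 / 1750.4 ≈ 48.66 °C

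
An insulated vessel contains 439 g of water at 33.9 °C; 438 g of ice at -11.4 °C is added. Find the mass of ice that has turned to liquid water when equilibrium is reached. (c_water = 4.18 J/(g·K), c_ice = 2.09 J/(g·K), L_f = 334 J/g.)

Heat available from the water dropping to 0 °C: 439×4.18×33.9 = 62207 J.
Warming the ice to 0 °C takes 438×2.09×11.4 = 10436 J, leaving 51771 J for melting.
Melting all 438 g of ice would need 438×334 = 146292 J.
51771 J < 146292 J, so only part of the ice melts and the system sits at 0 °C.
m_melt = 51771 / L_f = 155 g.

m_melted ≈ 155 g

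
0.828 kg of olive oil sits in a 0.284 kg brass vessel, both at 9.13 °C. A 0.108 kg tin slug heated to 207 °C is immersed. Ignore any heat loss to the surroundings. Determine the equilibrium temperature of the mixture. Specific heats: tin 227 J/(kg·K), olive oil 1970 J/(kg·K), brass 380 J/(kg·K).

T_f ≈ 11.9 °C

Net heat exchanged in the isolated system is zero:
0.108×227×(T − 207) + 0.828×1970×(T − 9.13) + 0.284×380×(T − 9.13) = 0
1763.6 T = 20953
T = 20953/1763.6 ≈ 11.88 °C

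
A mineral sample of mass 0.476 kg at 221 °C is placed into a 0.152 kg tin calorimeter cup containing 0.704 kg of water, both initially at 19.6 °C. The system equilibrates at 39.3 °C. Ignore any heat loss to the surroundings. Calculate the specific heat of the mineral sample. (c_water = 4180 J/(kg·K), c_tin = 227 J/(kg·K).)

Setting the total heat transfer to zero:
0.476×c×(39.3 − 221) + 0.704×4180×(39.3 − 19.6) + 0.152×227×(39.3 − 19.6) = 0
-86.49 c = -58651
c = -58651/-86.49 ≈ 678.1 J/(kg·K)

c ≈ 678 J/(kg·K)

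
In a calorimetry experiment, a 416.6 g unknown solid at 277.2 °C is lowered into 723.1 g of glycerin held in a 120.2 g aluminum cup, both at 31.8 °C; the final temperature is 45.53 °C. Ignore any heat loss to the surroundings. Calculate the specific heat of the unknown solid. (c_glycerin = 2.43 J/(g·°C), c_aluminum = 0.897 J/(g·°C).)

c ≈ 0.265 J/(g·°C)

Heat gained plus heat lost sum to zero:
416.6×c×(45.53 − 277.2) + 723.1×2.43×(45.53 − 31.8) + 120.2×0.897×(45.53 − 31.8) = 0
-96514 c = -25606
c = -25606/-96514 ≈ 0.2653 J/(g·°C)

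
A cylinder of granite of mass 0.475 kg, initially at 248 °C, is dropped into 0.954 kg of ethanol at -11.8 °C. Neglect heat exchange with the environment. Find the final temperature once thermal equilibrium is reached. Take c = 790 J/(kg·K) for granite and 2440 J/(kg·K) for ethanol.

T_f ≈ 24.3 °C

Energy conservation, ΣQ = 0:
0.475*790*(T − 248) + 0.954*2440*(T − (-11.8)) = 0
375.25(T − 248) + 2327.8(T − (-11.8)) = 0
(375.25 + 2327.8) T = 375.25*248 + 2327.8*(-11.8)
T = 65594/2703 ≈ 24.27 °C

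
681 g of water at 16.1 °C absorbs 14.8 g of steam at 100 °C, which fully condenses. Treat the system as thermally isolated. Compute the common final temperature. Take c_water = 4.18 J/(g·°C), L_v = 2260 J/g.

T_f ≈ 29.4 °C

Energy balance with sensible and latent terms:
condense steam: −14.8×2260 = −33448; condensed water 100 °C→T: 61.86(T − 100); water warms: 681×4.18×(T − 16.1) = 2846.6(T − 16.1)
2908.4 T = 33448 + 6186.4 + 45830 = 85464
T ≈ 29.38 °C, under the boiling point, so the assumption holds.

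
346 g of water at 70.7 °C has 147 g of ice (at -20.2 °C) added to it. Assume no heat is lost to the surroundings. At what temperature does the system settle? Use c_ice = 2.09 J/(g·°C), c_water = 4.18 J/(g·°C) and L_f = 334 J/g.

Energy conservation, ΣQ = 0:
ice -20.2→0 °C: 147·2.09·20.2 = 6206
  fusion: m_ice L_f = 147·334 = 49098
  meltwater 0→T: 147·4.18·T = 614.46 T
  water: 1446.3(T − 70.7)
2060.7 T = 102252 − 55304 = 46948
T ≈ 22.78 °C. Since T > 0 °C, the all-ice-melts assumption holds.

T_f ≈ 22.8 °C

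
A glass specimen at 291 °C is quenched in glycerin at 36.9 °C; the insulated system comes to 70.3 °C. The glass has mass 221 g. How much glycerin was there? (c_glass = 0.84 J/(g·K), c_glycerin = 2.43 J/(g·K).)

m ≈ 505 g

Net heat exchanged in the isolated system is zero:
221×0.84×(70.3 − 291) + m×2.43×(70.3 − 36.9) = 0
81.16 m = 40971
m = 40971/81.16 ≈ 504.8 g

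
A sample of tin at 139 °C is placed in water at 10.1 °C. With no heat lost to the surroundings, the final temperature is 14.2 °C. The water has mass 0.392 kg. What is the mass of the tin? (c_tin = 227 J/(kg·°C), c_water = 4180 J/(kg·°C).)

Taking heat into each body as positive, Σ m c ΔT = 0:
m·227·(14.2 − 139) + 0.392·4180·(14.2 − 10.1) = 0
-28330 m = -6718.1
m = -6718.1/-28330 ≈ 0.2371 kg

m ≈ 0.237 kg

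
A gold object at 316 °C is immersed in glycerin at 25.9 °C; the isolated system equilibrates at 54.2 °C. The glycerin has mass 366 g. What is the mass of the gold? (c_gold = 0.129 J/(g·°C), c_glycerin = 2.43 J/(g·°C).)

Taking heat into each body as positive, Σ m c ΔT = 0:
m×0.129×(54.2 − 316) + 366×2.43×(54.2 − 25.9) = 0
-33.77 m = -25169
m = -25169/-33.77 ≈ 745.3 g

m ≈ 745 g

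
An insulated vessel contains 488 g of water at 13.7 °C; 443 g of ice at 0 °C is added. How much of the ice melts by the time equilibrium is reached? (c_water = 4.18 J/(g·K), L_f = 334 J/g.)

m_melted ≈ 83.7 g

Cooling the water to 0 °C releases 488×4.18×13.7 = 27946 J.
Fully melting the ice requires m_ice L_f = 443×334 = 147962 J.
27946 J < 147962 J, so only part of the ice melts and the system sits at 0 °C.
Mass melted = 27946/334 ≈ 83.67 g.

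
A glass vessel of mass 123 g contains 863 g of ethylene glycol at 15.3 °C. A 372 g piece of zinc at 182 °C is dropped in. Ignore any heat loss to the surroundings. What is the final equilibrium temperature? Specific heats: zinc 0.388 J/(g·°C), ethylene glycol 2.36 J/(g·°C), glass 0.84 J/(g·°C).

Conservation of energy gives ΣQ = 0:
372*0.388*(T − 182) + 863*2.36*(T − 15.3) + 123*0.84*(T − 15.3) = 0
144.34(T − 182) + 2036.7(T − 15.3) + 103.32(T − 15.3) = 0
2284.3 T = 59011
T ≈ 25.83 °C

T_f ≈ 25.8 °C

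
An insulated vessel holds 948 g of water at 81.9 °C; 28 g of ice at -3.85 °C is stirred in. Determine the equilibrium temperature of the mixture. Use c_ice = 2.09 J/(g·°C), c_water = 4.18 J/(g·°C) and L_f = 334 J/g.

T_f ≈ 77.2 °C

Taking heat into each body as positive, Σ m c ΔT = 0:
ice -3.85→0 °C: 28·2.09·3.85 = 225.3
  fusion: m_ice L_f = 28·334 = 9352
  warm the meltwater: 117.04 T
  water: 3962.6(T − 81.9)
4079.7 T = 324540 − 9577.3 = 314963
T ≈ 77.20 °C (positive, so assuming full melt was valid).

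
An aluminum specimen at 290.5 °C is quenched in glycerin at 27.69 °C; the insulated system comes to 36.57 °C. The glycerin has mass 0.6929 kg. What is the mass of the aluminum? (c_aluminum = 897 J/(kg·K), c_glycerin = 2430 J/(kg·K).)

Setting the total heat transfer to zero:
m·897·(36.57 − 290.5) + 0.6929·2430·(36.57 − 27.69) = 0
-227775 m = -14952
m = -14952/-227775 ≈ 0.06564 kg

m ≈ 0.0656 kg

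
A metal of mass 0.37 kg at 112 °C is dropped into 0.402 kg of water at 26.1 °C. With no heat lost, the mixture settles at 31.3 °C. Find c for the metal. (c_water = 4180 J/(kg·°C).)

c ≈ 293 J/(kg·°C)

Heat gained plus heat lost sum to zero:
0.37×c×(31.3 − 112) + 0.402×4180×(31.3 − 26.1) = 0
-29.86 c = -8737.9
c = -8737.9/-29.86 ≈ 292.6 J/(kg·°C)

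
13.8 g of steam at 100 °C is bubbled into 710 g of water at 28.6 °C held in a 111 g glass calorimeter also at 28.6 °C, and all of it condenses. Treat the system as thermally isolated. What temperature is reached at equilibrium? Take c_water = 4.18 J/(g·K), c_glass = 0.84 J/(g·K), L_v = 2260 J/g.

T_f ≈ 39.9 °C

Sum of m c ΔT and latent-heat terms is zero:
latent heat released on condensation: 13.8·2260 = 31188
  condensed water 100 °C→T: 57.68(T − 100)
  water warms: 710·4.18·(T − 28.6) = 2967.8(T − 28.6)
  cup: 93.24(T − 28.6)
3118.7 T = 31188 + 5768.4 + 87546 = 124502
T ≈ 39.92 °C, under the boiling point, so the assumption holds.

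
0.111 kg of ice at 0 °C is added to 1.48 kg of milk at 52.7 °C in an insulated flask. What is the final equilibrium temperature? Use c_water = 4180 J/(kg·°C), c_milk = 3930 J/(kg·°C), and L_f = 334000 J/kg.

T_f ≈ 42.9 °C

Energy balance with sensible and latent terms:
melt ice: 0.111·334000 = 37074
  meltwater 0→T: 0.111·4180·T = 463.98 T
  milk: 5816.4(T − 52.7)
6280.4 T = 306524 − 37074 = 269450
T ≈ 42.90 °C. Since T > 0 °C, the all-ice-melts assumption holds.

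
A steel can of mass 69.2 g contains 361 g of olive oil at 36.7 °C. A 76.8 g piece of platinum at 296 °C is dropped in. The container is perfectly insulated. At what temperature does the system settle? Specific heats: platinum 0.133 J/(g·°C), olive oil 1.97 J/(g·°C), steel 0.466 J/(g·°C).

T_f ≈ 40.2 °C

With ΣQ=0 the equilibrium temperature is the m·c-weighted mean:
T_f = (10.21×296 + 711.17×36.7 + 32.25×36.7) / (10.21 + 711.17 + 32.25)
    = 30307 / 753.63 ≈ 40.21 °C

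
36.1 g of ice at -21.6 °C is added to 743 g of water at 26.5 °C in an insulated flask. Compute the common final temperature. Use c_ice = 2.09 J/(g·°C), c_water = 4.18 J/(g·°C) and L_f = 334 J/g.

T_f ≈ 21.1 °C

Setting the total heat transfer to zero:
ice -21.6→0 °C: 36.1·2.09·21.6 = 1629.7
  fusion: m_ice L_f = 36.1·334 = 12057
  meltwater 0→T: 36.1·4.18·T = 150.9 T
  water: 3105.7(T − 26.5)
3256.6 T = 82302 − 13687 = 68615
T ≈ 21.07 °C. Since T > 0 °C, the all-ice-melts assumption holds.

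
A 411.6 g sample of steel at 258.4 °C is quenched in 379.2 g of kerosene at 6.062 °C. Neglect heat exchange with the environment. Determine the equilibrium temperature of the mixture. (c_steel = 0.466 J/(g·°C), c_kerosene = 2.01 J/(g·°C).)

T_f ≈ 56.8 °C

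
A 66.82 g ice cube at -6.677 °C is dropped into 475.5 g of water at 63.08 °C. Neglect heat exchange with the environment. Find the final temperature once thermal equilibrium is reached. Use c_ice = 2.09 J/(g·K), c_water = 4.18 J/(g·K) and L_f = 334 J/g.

Sum of m c ΔT and latent-heat terms is zero:
warm ice to 0 °C: 66.82·2.09·(0 − (-6.677)) = 932.47
  melt ice: 66.82·334 = 22318
  warm the meltwater: 279.31 T
  water: 1987.6(T − 63.08)
2266.9 T = 125377 − 23250 = 102127
T ≈ 45.05 °C — above 0 °C, consistent with complete melting.

T_f ≈ 45.1 °C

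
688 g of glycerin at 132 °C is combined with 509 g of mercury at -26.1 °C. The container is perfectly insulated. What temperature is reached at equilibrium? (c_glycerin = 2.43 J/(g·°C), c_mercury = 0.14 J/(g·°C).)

T_f ≈ 125.5 °C

Heat gained plus heat lost sum to zero:
688×2.43×(T − 132) + 509×0.14×(T − (-26.1)) = 0
(1671.8 + 71.26) T = 1671.8×132 + 71.26×(-26.1)
T = 218823/1743.1 ≈ 125.54 °C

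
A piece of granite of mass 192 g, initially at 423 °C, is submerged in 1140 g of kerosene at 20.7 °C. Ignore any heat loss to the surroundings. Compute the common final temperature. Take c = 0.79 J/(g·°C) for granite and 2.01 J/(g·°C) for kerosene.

T_f ≈ 45.7 °C

T_f is the heat-capacity-weighted average of the initial temperatures:
T_f = (151.68·423 + 2291.4·20.7) / (151.68 + 2291.4)
    = 111593 / 2443.1 ≈ 45.68 °C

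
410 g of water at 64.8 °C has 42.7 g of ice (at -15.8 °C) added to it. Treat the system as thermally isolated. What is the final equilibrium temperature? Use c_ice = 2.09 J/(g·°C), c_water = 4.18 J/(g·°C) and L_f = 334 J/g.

T_f ≈ 50.4 °C

Setting the total heat transfer to zero:
ice -15.8→0 °C: 42.7·2.09·15.8 = 1410; melt ice: 42.7·334 = 14262; warm the meltwater: 178.49 T; water: 1713.8(T − 64.8)
1892.3 T = 111054 − 15672 = 95382
T ≈ 50.41 °C — above 0 °C, consistent with complete melting.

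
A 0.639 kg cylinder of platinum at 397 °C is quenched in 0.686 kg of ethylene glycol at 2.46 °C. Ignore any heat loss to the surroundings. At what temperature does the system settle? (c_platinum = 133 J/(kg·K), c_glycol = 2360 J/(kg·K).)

T_f ≈ 22.1 °C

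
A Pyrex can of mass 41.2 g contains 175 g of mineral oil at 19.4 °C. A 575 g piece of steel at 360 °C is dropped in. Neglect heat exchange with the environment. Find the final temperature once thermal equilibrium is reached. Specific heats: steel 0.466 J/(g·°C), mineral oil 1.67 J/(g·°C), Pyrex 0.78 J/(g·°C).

T_f ≈ 173.5 °C

Taking heat into each body as positive, Σ m c ΔT = 0:
575*0.466*(T − 360) + 175*1.67*(T − 19.4) + 41.2*0.78*(T − 19.4) = 0
592.34 T = 102755
T = 102755 / 592.34 = 173 °C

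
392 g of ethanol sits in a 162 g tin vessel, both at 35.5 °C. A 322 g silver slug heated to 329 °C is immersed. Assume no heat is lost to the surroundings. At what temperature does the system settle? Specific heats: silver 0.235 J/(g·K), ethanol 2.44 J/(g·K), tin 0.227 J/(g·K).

T_f ≈ 56.3 °C

With ΣQ=0 the equilibrium temperature is the m·c-weighted mean:
T_f = (75.67×329 + 956.48×35.5 + 36.77×35.5) / (75.67 + 956.48 + 36.77)
    = 60156 / 1068.9 ≈ 56.28 °C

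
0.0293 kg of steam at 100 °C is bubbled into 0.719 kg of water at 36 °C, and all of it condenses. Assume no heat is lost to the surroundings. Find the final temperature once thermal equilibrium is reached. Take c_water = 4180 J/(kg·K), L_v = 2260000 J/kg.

T_f ≈ 59.7 °C

Conservation of energy gives ΣQ = 0:
steam→water at 100 °C releases m L_v = 0.0293·2260000 = 66218
  condensate cools 100→T: 0.0293·4180·(T − 100) = 122.47(T − 100)
  original water: 3005.4(T − 36)
3127.9 T = 66218 + 12247 + 108195 = 186661
T ≈ 59.68 °C, under the boiling point, so the assumption holds.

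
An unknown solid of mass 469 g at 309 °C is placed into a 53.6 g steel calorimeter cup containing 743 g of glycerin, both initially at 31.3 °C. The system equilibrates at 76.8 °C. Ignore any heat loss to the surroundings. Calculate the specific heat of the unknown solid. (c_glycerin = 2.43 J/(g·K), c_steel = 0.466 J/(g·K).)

Setting the total heat transfer to zero:
469×c×(76.8 − 309) + 743×2.43×(76.8 − 31.3) + 53.6×0.466×(76.8 − 31.3) = 0
-108902 c = -83286
c = -83286/-108902 ≈ 0.7648 J/(g·K)

c ≈ 0.765 J/(g·K)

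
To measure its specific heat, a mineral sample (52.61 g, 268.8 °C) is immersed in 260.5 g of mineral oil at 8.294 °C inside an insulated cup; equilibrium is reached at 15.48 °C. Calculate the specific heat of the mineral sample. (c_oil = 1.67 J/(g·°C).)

c ≈ 0.235 J/(g·°C)

m_s c (T_s − T_f) = m_oil c_oil (T_f − T_0):
52.61·c·(268.8 − 15.48) = 260.5·1.67·(15.48 − 8.294)
13327 c = 3126.2  ⇒  c ≈ 0.2346 J/(g·°C)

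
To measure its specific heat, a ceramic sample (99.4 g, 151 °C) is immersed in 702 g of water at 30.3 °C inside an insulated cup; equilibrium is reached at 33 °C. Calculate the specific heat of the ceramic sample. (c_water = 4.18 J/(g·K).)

c ≈ 0.675 J/(g·K)

Heat lost by the ceramic sample = heat gained by the water:
99.4·c·(151 − 33) = 702·4.18·(33 − 30.3)
11729 c = 7922.8  ⇒  c ≈ 0.6755 J/(g·K)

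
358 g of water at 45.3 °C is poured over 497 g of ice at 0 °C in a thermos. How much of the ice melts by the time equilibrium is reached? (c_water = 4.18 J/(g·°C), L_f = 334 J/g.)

m_melted ≈ 203 g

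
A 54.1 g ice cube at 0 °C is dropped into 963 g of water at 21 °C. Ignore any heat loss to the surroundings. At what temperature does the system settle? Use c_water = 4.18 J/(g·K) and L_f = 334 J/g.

Energy balance with sensible and latent terms:
fusion: m_ice L_f = 54.1·334 = 18069; meltwater 0→T: 54.1·4.18·T = 226.14 T; water cools: 963·4.18·(T − 21) = 4025.3(T − 21)
4251.5 T = 84532 − 18069 = 66463
T ≈ 15.63 °C (positive, so assuming full melt was valid).

T_f ≈ 15.6 °C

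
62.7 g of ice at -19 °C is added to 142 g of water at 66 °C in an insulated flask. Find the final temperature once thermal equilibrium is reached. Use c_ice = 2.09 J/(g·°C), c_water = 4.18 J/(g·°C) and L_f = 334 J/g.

Energy balance with sensible and latent terms:
warm ice to 0 °C: 62.7×2.09×(0 − (-19)) = 2489.8
  fusion: m_ice L_f = 62.7×334 = 20942
  meltwater 0→T: 62.7×4.18×T = 262.09 T
  water cools: 142×4.18×(T − 66) = 593.56(T − 66)
855.65 T = 39175 − 23432 = 15743
T ≈ 18.40 °C — above 0 °C, consistent with complete melting.

T_f ≈ 18.4 °C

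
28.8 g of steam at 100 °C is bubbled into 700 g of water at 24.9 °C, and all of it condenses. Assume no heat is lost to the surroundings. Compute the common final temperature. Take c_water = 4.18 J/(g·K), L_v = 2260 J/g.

T_f ≈ 49.2 °C

Net heat exchanged in the isolated system is zero:
latent heat released on condensation: 28.8·2260 = 65088
  condensed water 100 °C→T: 120.38(T − 100)
  water warms: 700·4.18·(T − 24.9) = 2926(T − 24.9)
3046.4 T = 65088 + 12038 + 72857 = 149984
T ≈ 49.23 °C (< 100 °C, so full condensation is consistent).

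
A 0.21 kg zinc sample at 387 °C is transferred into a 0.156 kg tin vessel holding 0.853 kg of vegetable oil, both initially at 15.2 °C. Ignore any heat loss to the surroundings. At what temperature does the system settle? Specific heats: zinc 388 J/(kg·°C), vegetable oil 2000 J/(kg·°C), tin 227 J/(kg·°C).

T_f ≈ 31.8 °C

Heat gained plus heat lost sum to zero:
0.21*388*(T − 387) + 0.853*2000*(T − 15.2) + 0.156*227*(T − 15.2) = 0
(81.48 + 1706 + 35.41) T = 81.48*387 + 1706*15.2 + 35.41*15.2
T = 58002 / 1822.9 = 31.8 °C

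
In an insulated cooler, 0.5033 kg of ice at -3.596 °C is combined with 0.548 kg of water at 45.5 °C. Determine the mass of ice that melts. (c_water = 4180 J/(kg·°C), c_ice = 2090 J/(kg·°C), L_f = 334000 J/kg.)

Water can give up m c ΔT = 0.548×4180×45.5 = 104224 J before reaching 0 °C.
Warming the ice to 0 °C takes 0.5033×2090×3.596 = 3782.6 J, leaving 100441 J for melting.
To melt every bit of ice: 0.5033×334000 = 168102 J.
100441 J < 168102 J, so only part of the ice melts and the system sits at 0 °C.
m_melted×334000 = 100441  ⇒  m_melted ≈ 0.3007 kg.

m_melted ≈ 0.301 kg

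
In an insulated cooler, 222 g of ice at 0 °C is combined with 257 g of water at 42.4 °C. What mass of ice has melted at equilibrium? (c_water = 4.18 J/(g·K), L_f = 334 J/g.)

m_melted ≈ 136 g

Water can give up m c ΔT = 257·4.18·42.4 = 45549 J before reaching 0 °C.
Melting all 222 g of ice would need 222·334 = 74148 J.
Since 45549 < 74148 J, not all the ice melts; equilibrium is at 0 °C.
Mass melted = 45549/334 ≈ 136.4 g.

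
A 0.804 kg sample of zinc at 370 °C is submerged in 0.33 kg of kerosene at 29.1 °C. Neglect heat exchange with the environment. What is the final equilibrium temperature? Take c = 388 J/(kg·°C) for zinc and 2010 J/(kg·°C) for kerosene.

Conservation of energy gives ΣQ = 0:
0.804·388·(T − 370) + 0.33·2010·(T − 29.1) = 0
311.95(T − 370) + 663.3(T − 29.1) = 0
975.25 T = 134724
T = 134724 / 975.25 = 138 °C

T_f ≈ 138.1 °C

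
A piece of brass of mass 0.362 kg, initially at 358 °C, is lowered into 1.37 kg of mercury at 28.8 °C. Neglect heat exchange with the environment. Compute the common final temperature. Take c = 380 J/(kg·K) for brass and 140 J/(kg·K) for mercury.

Set heat shed by the hot body equal to heat absorbed by the cold body:
0.362*380*(358 − T) = 1.37*140*(T − 28.8)
137.56(358 − T) = 191.8(T − 28.8)
329.36 T = 54770  ⇒  T ≈ 166.29 °C

T_f ≈ 166.3 °C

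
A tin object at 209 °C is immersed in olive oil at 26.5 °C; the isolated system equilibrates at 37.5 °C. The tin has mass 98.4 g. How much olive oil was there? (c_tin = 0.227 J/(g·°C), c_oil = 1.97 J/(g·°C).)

m ≈ 177 g

|Q_tin| = |Q_oil|:
98.4×0.227×(209 − 37.5) = m×1.97×(37.5 − 26.5)
21.67 m = 3830.8  ⇒  m ≈ 176.8 g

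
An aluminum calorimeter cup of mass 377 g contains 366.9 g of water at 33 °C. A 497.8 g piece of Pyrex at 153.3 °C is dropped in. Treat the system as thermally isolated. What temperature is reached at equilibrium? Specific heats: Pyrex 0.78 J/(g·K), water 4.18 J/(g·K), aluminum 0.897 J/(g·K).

T_f ≈ 53.7 °C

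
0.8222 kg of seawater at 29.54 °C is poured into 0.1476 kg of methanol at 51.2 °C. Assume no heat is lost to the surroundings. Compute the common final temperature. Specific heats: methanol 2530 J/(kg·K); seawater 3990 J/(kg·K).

|Q_methanol| = |Q_seawater|:
0.1476×2530×(51.2 − T) = 0.8222×3990×(T − 29.54)
373.43(51.2 − T) = 3280.6(T − 29.54)
3654 T = 116028  ⇒  T ≈ 31.75 °C

T_f ≈ 31.8 °C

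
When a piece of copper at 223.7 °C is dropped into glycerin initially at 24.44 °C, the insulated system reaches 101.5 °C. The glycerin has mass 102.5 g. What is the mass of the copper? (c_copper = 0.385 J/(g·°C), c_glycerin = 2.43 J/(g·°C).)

Heat lost by the copper = heat gained by the glycerin:
m·0.385·(223.7 − 101.5) = 102.5·2.43·(101.5 − 24.44)
47.05 m = 19194  ⇒  m ≈ 408 g

m ≈ 408 g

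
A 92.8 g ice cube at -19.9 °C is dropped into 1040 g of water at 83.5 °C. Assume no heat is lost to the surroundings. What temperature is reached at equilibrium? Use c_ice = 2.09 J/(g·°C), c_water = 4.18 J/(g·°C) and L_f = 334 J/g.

Conservation of energy gives ΣQ = 0:
warm ice to 0 °C: 92.8×2.09×(0 − (-19.9)) = 3859.6
  melt ice: 92.8×334 = 30995
  warm the meltwater: 387.9 T
  water cools: 1040×4.18×(T − 83.5) = 4347.2(T − 83.5)
4735.1 T = 362991 − 34855 = 328136
T ≈ 69.30 °C — above 0 °C, consistent with complete melting.

T_f ≈ 69.3 °C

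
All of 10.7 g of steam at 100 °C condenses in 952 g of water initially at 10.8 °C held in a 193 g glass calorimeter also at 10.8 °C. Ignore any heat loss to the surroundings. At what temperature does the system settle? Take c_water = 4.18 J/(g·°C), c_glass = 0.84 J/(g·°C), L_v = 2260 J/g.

Energy balance with sensible and latent terms:
steam→water at 100 °C releases m L_v = 10.7·2260 = 24182; condensed water 100 °C→T: 44.73(T − 100); water warms: 952·4.18·(T − 10.8) = 3979.4(T − 10.8); cup: 162.12(T − 10.8)
4186.2 T = 24182 + 4472.6 + 44728 = 73383
T ≈ 17.53 °C, under the boiling point, so the assumption holds.

T_f ≈ 17.5 °C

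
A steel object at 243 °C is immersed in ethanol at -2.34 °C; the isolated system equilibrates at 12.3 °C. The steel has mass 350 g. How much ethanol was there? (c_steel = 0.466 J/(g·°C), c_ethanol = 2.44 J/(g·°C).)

m ≈ 1050 g

|Q_steel| = |Q_ethanol|:
350×0.466×(243 − 12.3) = m×2.44×(12.3 − (-2.34))
35.72 m = 37627  ⇒  m ≈ 1053 g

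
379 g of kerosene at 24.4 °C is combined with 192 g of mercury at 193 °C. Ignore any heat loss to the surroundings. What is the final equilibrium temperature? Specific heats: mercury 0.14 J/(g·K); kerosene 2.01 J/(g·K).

Setting the total heat transfer to zero:
192*0.14*(T − 193) + 379*2.01*(T − 24.4) = 0
26.88(T − 193) + 761.79(T − 24.4) = 0
788.67 T = 23776
T = 23776/788.67 ≈ 30.15 °C

T_f ≈ 30.1 °C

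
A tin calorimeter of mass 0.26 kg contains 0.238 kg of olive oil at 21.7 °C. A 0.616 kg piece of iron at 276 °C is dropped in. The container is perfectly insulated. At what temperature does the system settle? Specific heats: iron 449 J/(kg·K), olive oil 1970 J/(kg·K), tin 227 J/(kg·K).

T_f ≈ 109.1 °C

Net heat exchanged in the isolated system is zero:
0.616*449*(T − 276) + 0.238*1970*(T − 21.7) + 0.26*227*(T − 21.7) = 0
(276.58 + 468.86 + 59.02) T = 276.58*276 + 468.86*21.7 + 59.02*21.7
T ≈ 109.13 °C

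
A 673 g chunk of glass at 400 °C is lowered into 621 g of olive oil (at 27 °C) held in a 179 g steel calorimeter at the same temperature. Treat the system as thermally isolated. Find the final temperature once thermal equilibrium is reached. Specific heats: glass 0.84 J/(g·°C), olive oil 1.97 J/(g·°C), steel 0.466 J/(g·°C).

Setting the total heat transfer to zero:
673×0.84×(T − 400) + 621×1.97×(T − 27) + 179×0.466×(T − 27) = 0
565.32(T − 400) + 1223.4(T − 27) + 83.41(T − 27) = 0
1872.1 T = 261411
T ≈ 139.63 °C

T_f ≈ 139.6 °C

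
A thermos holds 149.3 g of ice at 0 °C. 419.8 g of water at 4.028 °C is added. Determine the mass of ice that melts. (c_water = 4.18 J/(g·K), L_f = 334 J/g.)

Water can give up m c ΔT = 419.8·4.18·4.028 = 7068.2 J before reaching 0 °C.
Melting all 149.3 g of ice would need 149.3·334 = 49866 J.
That's not enough to melt it all — equilibrium is at 0 °C with ice remaining.
Mass melted = 7068.2/334 ≈ 21.16 g.

m_melted ≈ 21.2 g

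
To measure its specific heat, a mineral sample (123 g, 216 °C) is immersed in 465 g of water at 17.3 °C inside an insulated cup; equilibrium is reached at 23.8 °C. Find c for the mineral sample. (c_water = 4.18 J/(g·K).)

c ≈ 0.534 J/(g·K)

Let T be the final temperature. ΣQ_i = 0:
123×c×(23.8 − 216) + 465×4.18×(23.8 − 17.3) = 0
-23641 c = -12634
c = -12634/-23641 ≈ 0.5344 J/(g·K)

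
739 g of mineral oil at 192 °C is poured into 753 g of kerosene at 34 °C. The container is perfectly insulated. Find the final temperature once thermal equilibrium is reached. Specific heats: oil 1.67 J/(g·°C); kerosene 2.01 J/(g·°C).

T_f ≈ 105.0 °C

Heat lost by the oil equals heat gained by the kerosene:
739*1.67*(192 − T) = 753*2.01*(T − 34)
1234.1(192 − T) = 1513.5(T − 34)
2747.7 T = 288413  ⇒  T ≈ 104.97 °C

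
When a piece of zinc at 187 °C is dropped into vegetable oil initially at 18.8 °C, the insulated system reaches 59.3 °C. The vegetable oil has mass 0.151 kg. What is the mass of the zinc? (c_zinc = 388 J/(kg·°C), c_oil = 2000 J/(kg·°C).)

Heat lost by the zinc = heat gained by the oil:
m×388×(187 − 59.3) = 0.151×2000×(59.3 − 18.8)
49548 m = 12231  ⇒  m ≈ 0.2469 kg

m ≈ 0.247 kg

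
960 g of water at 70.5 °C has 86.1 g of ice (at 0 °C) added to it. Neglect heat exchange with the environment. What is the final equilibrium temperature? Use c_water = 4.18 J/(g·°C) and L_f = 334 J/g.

T_f ≈ 58.1 °C

Taking heat into each body as positive, Σ m c ΔT = 0:
fusion: m_ice L_f = 86.1·334 = 28757; meltwater 0→T: 86.1·4.18·T = 359.9 T; water cools: 960·4.18·(T − 70.5) = 4012.8(T − 70.5)
4372.7 T = 282902 − 28757 = 254145
T ≈ 58.12 °C. Since T > 0 °C, the all-ice-melts assumption holds.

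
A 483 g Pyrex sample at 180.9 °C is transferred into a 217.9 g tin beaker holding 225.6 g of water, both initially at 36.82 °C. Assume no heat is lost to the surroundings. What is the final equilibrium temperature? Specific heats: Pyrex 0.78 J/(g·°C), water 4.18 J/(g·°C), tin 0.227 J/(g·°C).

T_f ≈ 76.5 °C

Energy conservation, ΣQ = 0:
483×0.78×(T − 180.9) + 225.6×4.18×(T − 36.82) + 217.9×0.227×(T − 36.82) = 0
376.74(T − 180.9) + 943.01(T − 36.82) + 49.46(T − 36.82) = 0
(376.74 + 943.01 + 49.46) T = 376.74×180.9 + 943.01×36.82 + 49.46×36.82
T ≈ 76.46 °C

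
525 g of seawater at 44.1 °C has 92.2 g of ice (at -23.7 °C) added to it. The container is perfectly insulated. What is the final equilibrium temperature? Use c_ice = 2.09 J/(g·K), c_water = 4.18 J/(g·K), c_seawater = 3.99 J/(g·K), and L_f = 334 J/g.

T_f ≈ 23.0 °C

Sum of m c ΔT and latent-heat terms is zero:
warm ice to 0 °C: 92.2·2.09·(0 − (-23.7)) = 4566.9
  latent heat to melt: 92.2·334 = 30795
  meltwater 0→T: 92.2·4.18·T = 385.4 T
  seawater: 2094.8(T − 44.1)
2480.1 T = 92378 − 35362 = 57017
T ≈ 22.99 °C. Since T > 0 °C, the all-ice-melts assumption holds.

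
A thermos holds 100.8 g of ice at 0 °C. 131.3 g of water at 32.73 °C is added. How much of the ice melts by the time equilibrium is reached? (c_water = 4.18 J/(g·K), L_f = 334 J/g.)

m_melted ≈ 53.8 g

Cooling the water to 0 °C releases 131.3·4.18·32.73 = 17963 J.
Fully melting the ice requires m_ice L_f = 100.8·334 = 33667 J.
17963 J < 33667 J, so only part of the ice melts and the system sits at 0 °C.
m_melt = 17963 / L_f = 53.78 g.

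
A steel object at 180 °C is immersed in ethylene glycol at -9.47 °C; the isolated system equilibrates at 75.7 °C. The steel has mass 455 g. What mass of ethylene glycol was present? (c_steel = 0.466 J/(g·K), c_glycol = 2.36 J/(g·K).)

Conservation of energy gives ΣQ = 0:
455·0.466·(75.7 − 180) + m·2.36·(75.7 − (-9.47)) = 0
201 m = 22115
m = 22115/201 ≈ 110 g

m ≈ 110 g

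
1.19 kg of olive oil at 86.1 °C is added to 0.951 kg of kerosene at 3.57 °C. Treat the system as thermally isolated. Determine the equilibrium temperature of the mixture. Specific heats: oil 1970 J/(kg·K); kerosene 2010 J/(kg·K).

T_f ≈ 49.0 °C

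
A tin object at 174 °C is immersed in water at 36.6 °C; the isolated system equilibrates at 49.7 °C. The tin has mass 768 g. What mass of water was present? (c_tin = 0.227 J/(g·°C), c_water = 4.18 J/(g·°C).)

m ≈ 396 g

Taking heat into each body as positive, Σ m c ΔT = 0:
768×0.227×(49.7 − 174) + m×4.18×(49.7 − 36.6) = 0
54.76 m = 21670
m = 21670/54.76 ≈ 395.7 g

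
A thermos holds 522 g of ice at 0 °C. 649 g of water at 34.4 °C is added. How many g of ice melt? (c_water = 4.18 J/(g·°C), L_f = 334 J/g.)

Water can give up m c ΔT = 649·4.18·34.4 = 93321 J before reaching 0 °C.
Melting all 522 g of ice would need 522·334 = 174348 J.
Since 93321 < 174348 J, not all the ice melts; equilibrium is at 0 °C.
m_melt = 93321 / L_f = 279.4 g.

m_melted ≈ 279 g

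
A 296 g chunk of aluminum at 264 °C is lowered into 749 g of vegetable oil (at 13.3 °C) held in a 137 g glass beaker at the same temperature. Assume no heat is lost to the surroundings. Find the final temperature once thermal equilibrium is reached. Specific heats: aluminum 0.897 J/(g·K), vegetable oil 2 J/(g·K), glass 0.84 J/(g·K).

Let T be the final temperature. ΣQ_i = 0:
296*0.897*(T − 264) + 749*2*(T − 13.3) + 137*0.84*(T − 13.3) = 0
265.51(T − 264) + 1498(T − 13.3) + 115.08(T − 13.3) = 0
(265.51 + 1498 + 115.08) T = 265.51*264 + 1498*13.3 + 115.08*13.3
T ≈ 48.73 °C

T_f ≈ 48.7 °C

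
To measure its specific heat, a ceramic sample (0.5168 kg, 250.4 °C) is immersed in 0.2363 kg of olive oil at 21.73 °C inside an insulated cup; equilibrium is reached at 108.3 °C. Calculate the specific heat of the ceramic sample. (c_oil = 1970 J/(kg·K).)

Setting the total heat transfer to zero:
0.5168×c×(108.3 − 250.4) + 0.2363×1970×(108.3 − 21.73) = 0
-73.44 c = -40299
c = -40299/-73.44 ≈ 548.8 J/(kg·K)

c ≈ 549 J/(kg·K)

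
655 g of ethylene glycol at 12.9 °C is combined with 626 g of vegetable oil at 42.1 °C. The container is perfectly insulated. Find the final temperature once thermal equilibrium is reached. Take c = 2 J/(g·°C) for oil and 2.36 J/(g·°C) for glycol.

Heat gained plus heat lost sum to zero:
626*2*(T − 42.1) + 655*2.36*(T − 12.9) = 0
2797.8 T = 72650
T = 72650/2797.8 ≈ 25.97 °C

T_f ≈ 26.0 °C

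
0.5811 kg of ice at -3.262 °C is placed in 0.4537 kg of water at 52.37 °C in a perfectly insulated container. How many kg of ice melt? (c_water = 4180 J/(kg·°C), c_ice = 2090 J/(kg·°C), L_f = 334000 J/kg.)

m_melted ≈ 0.285 kg

Water can give up m c ΔT = 0.4537×4180×52.37 = 99318 J before reaching 0 °C.
Warming the ice to 0 °C takes 0.5811×2090×3.262 = 3961.7 J, leaving 95356 J for melting.
Fully melting the ice requires m_ice L_f = 0.5811×334000 = 194087 J.
Since 95356 < 194087 J, not all the ice melts; equilibrium is at 0 °C.
m_melted×334000 = 95356  ⇒  m_melted ≈ 0.2855 kg.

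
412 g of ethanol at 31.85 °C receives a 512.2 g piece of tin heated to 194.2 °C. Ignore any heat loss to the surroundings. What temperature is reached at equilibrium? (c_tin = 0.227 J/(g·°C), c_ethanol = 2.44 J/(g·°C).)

Set heat shed by the hot body equal to heat absorbed by the cold body:
512.2×0.227×(194.2 − T) = 412×2.44×(T − 31.85)
116.27(194.2 − T) = 1005.3(T − 31.85)
1121.5 T = 54598  ⇒  T ≈ 48.68 °C

T_f ≈ 48.7 °C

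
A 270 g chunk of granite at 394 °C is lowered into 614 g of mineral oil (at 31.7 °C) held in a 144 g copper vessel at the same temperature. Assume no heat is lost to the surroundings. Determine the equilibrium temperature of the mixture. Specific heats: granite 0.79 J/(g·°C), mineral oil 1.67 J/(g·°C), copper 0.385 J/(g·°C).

Let T be the final temperature. ΣQ_i = 0:
270*0.79*(T − 394) + 614*1.67*(T − 31.7) + 144*0.385*(T − 31.7) = 0
213.3(T − 394) + 1025.4(T − 31.7) + 55.44(T − 31.7) = 0
(213.3 + 1025.4 + 55.44) T = 213.3*394 + 1025.4*31.7 + 55.44*31.7
T = 118302 / 1294.1 = 91.4 °C

T_f ≈ 91.4 °C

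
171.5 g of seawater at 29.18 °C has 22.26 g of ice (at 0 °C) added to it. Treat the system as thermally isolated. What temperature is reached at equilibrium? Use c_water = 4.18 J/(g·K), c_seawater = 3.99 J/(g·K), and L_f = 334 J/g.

T_f ≈ 16.1 °C

Taking heat into each body as positive, Σ m c ΔT = 0:
fusion: m_ice L_f = 22.26×334 = 7434.8; warm the meltwater: 93.05 T; seawater cools: 171.5×3.99×(T − 29.18) = 684.29(T − 29.18)
777.33 T = 19967 − 7434.8 = 12533
T ≈ 16.12 °C — above 0 °C, consistent with complete melting.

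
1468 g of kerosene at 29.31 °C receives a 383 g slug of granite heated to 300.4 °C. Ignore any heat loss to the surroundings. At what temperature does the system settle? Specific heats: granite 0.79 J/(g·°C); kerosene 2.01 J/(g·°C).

T_f ≈ 54.5 °C

Set heat shed by the hot body equal to heat absorbed by the cold body:
383·0.79·(300.4 − T) = 1468·2.01·(T − 29.31)
302.57(300.4 − T) = 2950.7(T − 29.31)
3253.2 T = 177376  ⇒  T ≈ 54.52 °C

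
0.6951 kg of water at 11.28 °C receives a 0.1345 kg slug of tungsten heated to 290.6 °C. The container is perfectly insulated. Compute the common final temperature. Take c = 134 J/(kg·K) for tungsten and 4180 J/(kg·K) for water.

T_f ≈ 13.0 °C

Taking heat into each body as positive, Σ m c ΔT = 0:
0.1345×134×(T − 290.6) + 0.6951×4180×(T − 11.28) = 0
(18.02 + 2905.5) T = 18.02×290.6 + 2905.5×11.28
T = 38012/2923.5 ≈ 13.00 °C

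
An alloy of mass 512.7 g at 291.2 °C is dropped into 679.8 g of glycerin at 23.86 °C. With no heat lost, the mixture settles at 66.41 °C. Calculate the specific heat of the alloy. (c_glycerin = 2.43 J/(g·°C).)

Let T be the final temperature. ΣQ_i = 0:
512.7·c·(66.41 − 291.2) + 679.8·2.43·(66.41 − 23.86) = 0
-115250 c = -70289
c = -70289/-115250 ≈ 0.6099 J/(g·°C)

c ≈ 0.61 J/(g·°C)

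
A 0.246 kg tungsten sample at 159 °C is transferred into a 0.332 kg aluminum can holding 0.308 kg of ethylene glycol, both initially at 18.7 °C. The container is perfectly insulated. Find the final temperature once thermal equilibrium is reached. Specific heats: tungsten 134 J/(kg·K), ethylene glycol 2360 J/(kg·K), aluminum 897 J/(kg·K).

T_f ≈ 23.1 °C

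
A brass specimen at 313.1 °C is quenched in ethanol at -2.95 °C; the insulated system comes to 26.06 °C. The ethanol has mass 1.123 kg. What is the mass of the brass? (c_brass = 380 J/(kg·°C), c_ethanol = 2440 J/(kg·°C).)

Setting the total heat transfer to zero:
m×380×(26.06 − 313.1) + 1.123×2440×(26.06 − (-2.95)) = 0
-109075 m = -79491
m = -79491/-109075 ≈ 0.7288 kg

m ≈ 0.729 kg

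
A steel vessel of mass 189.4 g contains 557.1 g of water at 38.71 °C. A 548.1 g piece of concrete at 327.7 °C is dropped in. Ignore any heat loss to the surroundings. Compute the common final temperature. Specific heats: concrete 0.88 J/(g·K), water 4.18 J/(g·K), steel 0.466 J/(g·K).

T_f ≈ 86.8 °C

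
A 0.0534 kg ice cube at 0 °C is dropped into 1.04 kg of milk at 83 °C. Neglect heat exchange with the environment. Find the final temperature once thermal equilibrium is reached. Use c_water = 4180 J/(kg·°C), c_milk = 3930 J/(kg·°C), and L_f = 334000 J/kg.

Setting the total heat transfer to zero:
latent heat to melt: 0.0534×334000 = 17836; meltwater 0→T: 0.0534×4180×T = 223.21 T; milk cools: 1.04×3930×(T − 83) = 4087.2(T − 83)
4310.4 T = 339238 − 17836 = 321402
T ≈ 74.56 °C. Since T > 0 °C, the all-ice-melts assumption holds.

T_f ≈ 74.6 °C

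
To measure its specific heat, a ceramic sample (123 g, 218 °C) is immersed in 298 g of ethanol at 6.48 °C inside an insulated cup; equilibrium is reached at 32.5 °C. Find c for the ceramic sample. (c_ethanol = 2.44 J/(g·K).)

c ≈ 0.829 J/(g·K)

m_s c (T_s − T_f) = m_ethanol c_ethanol (T_f − T_0):
123·c·(218 − 32.5) = 298·2.44·(32.5 − 6.48)
22816 c = 18920  ⇒  c ≈ 0.8292 J/(g·K)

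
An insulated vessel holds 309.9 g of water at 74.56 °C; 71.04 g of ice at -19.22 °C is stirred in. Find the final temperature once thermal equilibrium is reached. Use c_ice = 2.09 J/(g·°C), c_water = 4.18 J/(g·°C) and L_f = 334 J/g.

T_f ≈ 44.0 °C

Heat gained plus heat lost sum to zero:
warm ice to 0 °C: 71.04·2.09·(0 − (-19.22)) = 2853.7; latent heat to melt: 71.04·334 = 23727; warm the meltwater: 296.95 T; water: 1295.4(T − 74.56)
1592.3 T = 96584 − 26581 = 70003
T ≈ 43.96 °C (positive, so assuming full melt was valid).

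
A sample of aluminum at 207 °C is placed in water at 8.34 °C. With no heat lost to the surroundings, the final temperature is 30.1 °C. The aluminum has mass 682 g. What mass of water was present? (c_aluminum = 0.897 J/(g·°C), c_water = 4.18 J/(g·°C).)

Heat lost by the aluminum = heat gained by the water:
682×0.897×(207 − 30.1) = m×4.18×(30.1 − 8.34)
90.96 m = 108219  ⇒  m ≈ 1190 g

m ≈ 1190 g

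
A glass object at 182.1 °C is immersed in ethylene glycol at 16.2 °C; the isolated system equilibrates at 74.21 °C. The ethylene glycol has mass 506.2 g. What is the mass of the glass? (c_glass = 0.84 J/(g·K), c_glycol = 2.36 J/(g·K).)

m ≈ 765 g

Heat lost by the glass = heat gained by the glycol:
m·0.84·(182.1 − 74.21) = 506.2·2.36·(74.21 − 16.2)
90.63 m = 69301  ⇒  m ≈ 764.7 g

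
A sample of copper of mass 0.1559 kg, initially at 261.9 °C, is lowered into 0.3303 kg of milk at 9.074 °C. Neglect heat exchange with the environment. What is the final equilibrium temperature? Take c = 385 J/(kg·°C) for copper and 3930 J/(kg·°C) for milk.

Taking heat into each body as positive, Σ m c ΔT = 0:
0.1559*385*(T − 261.9) + 0.3303*3930*(T − 9.074) = 0
60.02(T − 261.9) + 1298.1(T − 9.074) = 0
(60.02 + 1298.1) T = 60.02*261.9 + 1298.1*9.074
T ≈ 20.25 °C

T_f ≈ 20.2 °C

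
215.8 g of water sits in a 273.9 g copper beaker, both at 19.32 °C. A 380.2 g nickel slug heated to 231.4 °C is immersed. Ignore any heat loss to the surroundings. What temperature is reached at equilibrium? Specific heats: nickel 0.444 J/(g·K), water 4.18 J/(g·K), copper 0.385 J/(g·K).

Energy conservation, ΣQ = 0:
380.2·0.444·(T − 231.4) + 215.8·4.18·(T − 19.32) + 273.9·0.385·(T − 19.32) = 0
1176.3 T = 58527
T ≈ 49.76 °C

T_f ≈ 49.8 °C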